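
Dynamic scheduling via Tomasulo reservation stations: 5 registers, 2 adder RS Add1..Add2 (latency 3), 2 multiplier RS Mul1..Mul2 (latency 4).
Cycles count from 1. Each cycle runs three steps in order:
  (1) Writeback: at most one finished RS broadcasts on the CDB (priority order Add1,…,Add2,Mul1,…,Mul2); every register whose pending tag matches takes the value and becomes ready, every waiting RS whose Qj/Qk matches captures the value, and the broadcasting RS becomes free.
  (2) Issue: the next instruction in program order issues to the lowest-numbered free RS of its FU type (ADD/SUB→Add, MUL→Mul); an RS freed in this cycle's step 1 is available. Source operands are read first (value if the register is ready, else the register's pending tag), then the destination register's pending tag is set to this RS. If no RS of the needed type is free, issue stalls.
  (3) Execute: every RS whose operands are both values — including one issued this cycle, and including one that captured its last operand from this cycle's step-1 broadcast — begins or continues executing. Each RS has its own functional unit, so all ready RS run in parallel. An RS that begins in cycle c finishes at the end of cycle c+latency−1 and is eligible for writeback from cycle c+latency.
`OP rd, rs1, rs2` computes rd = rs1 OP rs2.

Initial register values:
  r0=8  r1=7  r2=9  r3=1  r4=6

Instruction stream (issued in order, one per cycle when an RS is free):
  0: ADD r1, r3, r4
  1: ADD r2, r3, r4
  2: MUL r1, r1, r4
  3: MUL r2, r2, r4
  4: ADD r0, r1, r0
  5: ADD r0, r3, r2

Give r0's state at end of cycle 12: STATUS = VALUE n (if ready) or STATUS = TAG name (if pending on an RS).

STATUS = VALUE 43

  c1: issue ADD r1<-Add1  regs: r0:8,r1:Add1,r2:9,r3:1,r4:6
  c2: issue ADD r2<-Add2  regs: r0:8,r1:Add1,r2:Add2,r3:1,r4:6
  c3: issue MUL r1<-Mul1  regs: r0:8,r1:Mul1,r2:Add2,r3:1,r4:6
  c4: CDB Add1=7; issue MUL r2<-Mul2  regs: r0:8,r1:Mul1,r2:Mul2,r3:1,r4:6
  c5: CDB Add2=7; issue ADD r0<-Add1  regs: r0:Add1,r1:Mul1,r2:Mul2,r3:1,r4:6
  c6: issue ADD r0<-Add2  regs: r0:Add2,r1:Mul1,r2:Mul2,r3:1,r4:6
  c7: -  regs: r0:Add2,r1:Mul1,r2:Mul2,r3:1,r4:6
  c8: CDB Mul1=42  regs: r0:Add2,r1:42,r2:Mul2,r3:1,r4:6
  c9: CDB Mul2=42  regs: r0:Add2,r1:42,r2:42,r3:1,r4:6
  c10: -  regs: r0:Add2,r1:42,r2:42,r3:1,r4:6
  c11: CDB Add1=50  regs: r0:Add2,r1:42,r2:42,r3:1,r4:6
  c12: CDB Add2=43  regs: r0:43,r1:42,r2:42,r3:1,r4:6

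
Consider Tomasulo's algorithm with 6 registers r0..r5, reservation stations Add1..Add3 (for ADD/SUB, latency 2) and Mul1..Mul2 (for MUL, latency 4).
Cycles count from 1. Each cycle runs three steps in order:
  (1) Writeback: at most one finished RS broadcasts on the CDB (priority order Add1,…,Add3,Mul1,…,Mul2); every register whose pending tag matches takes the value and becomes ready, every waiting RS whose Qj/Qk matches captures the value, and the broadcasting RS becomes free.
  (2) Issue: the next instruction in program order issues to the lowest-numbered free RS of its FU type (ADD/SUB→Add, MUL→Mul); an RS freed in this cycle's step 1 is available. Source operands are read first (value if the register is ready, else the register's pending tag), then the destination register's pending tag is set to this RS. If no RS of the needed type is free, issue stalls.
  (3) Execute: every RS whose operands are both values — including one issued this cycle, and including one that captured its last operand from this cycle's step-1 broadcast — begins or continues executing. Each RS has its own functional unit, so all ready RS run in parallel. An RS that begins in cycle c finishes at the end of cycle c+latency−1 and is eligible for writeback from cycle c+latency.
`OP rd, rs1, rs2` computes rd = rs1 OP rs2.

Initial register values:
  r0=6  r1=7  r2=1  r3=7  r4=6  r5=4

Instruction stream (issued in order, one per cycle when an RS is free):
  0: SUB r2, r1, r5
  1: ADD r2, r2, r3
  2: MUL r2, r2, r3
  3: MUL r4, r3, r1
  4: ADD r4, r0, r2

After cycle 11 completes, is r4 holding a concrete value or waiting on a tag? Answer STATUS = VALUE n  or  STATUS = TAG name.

STATUS = VALUE 76

cycle 1: issue SUB r2<-Add1 // r0:6,r1:7,r2:Add1,r3:7,r4:6,r5:4
cycle 2: issue ADD r2<-Add2 // r0:6,r1:7,r2:Add2,r3:7,r4:6,r5:4
cycle 3: CDB Add1=3; issue MUL r2<-Mul1 // r0:6,r1:7,r2:Mul1,r3:7,r4:6,r5:4
cycle 4: issue MUL r4<-Mul2 // r0:6,r1:7,r2:Mul1,r3:7,r4:Mul2,r5:4
cycle 5: CDB Add2=10; issue ADD r4<-Add1 // r0:6,r1:7,r2:Mul1,r3:7,r4:Add1,r5:4
cycle 6: - // r0:6,r1:7,r2:Mul1,r3:7,r4:Add1,r5:4
cycle 7: - // r0:6,r1:7,r2:Mul1,r3:7,r4:Add1,r5:4
cycle 8: CDB Mul2=49 // r0:6,r1:7,r2:Mul1,r3:7,r4:Add1,r5:4
cycle 9: CDB Mul1=70 // r0:6,r1:7,r2:70,r3:7,r4:Add1,r5:4
cycle 10: - // r0:6,r1:7,r2:70,r3:7,r4:Add1,r5:4
cycle 11: CDB Add1=76 // r0:6,r1:7,r2:70,r3:7,r4:76,r5:4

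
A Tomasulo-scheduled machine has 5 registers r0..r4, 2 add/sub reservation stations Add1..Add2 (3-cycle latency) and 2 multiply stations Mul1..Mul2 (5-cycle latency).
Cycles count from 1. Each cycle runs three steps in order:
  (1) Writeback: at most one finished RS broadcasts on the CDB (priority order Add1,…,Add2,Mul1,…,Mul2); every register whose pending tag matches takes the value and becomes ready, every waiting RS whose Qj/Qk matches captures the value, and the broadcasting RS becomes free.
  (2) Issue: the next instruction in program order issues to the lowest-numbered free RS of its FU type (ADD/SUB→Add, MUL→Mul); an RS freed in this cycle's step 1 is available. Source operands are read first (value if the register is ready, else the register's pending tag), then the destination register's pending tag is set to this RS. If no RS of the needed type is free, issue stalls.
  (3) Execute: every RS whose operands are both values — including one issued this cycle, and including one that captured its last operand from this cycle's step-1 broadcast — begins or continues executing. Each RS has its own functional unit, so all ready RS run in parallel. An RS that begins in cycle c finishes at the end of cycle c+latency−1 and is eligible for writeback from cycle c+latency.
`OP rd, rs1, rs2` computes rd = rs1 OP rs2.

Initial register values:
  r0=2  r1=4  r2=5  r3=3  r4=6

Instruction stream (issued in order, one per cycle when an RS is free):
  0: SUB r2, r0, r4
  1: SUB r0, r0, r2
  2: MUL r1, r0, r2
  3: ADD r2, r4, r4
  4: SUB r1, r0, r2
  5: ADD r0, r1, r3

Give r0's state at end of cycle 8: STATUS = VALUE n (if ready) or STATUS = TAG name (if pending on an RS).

STATUS = TAG Add2

c1: issue SUB r2<-Add1 | r0:2,r1:4,r2:Add1,r3:3,r4:6
c2: issue SUB r0<-Add2 | r0:Add2,r1:4,r2:Add1,r3:3,r4:6
c3: issue MUL r1<-Mul1 | r0:Add2,r1:Mul1,r2:Add1,r3:3,r4:6
c4: CDB Add1=-4; issue ADD r2<-Add1 | r0:Add2,r1:Mul1,r2:Add1,r3:3,r4:6
c5: stall | r0:Add2,r1:Mul1,r2:Add1,r3:3,r4:6
c6: stall | r0:Add2,r1:Mul1,r2:Add1,r3:3,r4:6
c7: CDB Add1=12; issue SUB r1<-Add1 | r0:Add2,r1:Add1,r2:12,r3:3,r4:6
c8: CDB Add2=6; issue ADD r0<-Add2 | r0:Add2,r1:Add1,r2:12,r3:3,r4:6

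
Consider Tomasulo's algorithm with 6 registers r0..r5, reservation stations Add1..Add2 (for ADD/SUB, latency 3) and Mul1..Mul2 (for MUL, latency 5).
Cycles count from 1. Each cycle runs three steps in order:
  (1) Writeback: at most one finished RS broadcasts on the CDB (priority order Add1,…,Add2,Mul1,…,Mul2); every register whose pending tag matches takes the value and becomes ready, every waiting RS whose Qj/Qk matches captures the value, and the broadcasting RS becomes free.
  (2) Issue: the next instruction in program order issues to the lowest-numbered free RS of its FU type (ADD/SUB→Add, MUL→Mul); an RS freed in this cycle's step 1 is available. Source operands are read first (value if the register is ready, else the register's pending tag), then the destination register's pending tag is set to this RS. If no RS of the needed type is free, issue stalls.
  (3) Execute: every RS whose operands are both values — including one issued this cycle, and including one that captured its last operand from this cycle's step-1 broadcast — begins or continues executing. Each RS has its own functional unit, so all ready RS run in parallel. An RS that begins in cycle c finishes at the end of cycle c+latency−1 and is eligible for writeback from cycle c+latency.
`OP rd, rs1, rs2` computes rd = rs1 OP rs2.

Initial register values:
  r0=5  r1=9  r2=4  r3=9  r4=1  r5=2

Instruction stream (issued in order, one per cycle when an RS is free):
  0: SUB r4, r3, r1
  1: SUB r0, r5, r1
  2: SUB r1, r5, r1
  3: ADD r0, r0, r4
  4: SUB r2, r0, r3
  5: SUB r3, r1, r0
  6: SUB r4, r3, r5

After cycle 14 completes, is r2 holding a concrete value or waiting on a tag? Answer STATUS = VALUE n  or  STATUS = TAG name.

  c1: issue SUB r4<-Add1  regs: r0:5,r1:9,r2:4,r3:9,r4:Add1,r5:2
  c2: issue SUB r0<-Add2  regs: r0:Add2,r1:9,r2:4,r3:9,r4:Add1,r5:2
  c3: stall  regs: r0:Add2,r1:9,r2:4,r3:9,r4:Add1,r5:2
  c4: CDB Add1=0; issue SUB r1<-Add1  regs: r0:Add2,r1:Add1,r2:4,r3:9,r4:0,r5:2
  c5: CDB Add2=-7; issue ADD r0<-Add2  regs: r0:Add2,r1:Add1,r2:4,r3:9,r4:0,r5:2
  c6: stall  regs: r0:Add2,r1:Add1,r2:4,r3:9,r4:0,r5:2
  c7: CDB Add1=-7; issue SUB r2<-Add1  regs: r0:Add2,r1:-7,r2:Add1,r3:9,r4:0,r5:2
  c8: CDB Add2=-7; issue SUB r3<-Add2  regs: r0:-7,r1:-7,r2:Add1,r3:Add2,r4:0,r5:2
  c9: stall  regs: r0:-7,r1:-7,r2:Add1,r3:Add2,r4:0,r5:2
  c10: stall  regs: r0:-7,r1:-7,r2:Add1,r3:Add2,r4:0,r5:2
  c11: CDB Add1=-16; issue SUB r4<-Add1  regs: r0:-7,r1:-7,r2:-16,r3:Add2,r4:Add1,r5:2
  c12: CDB Add2=0  regs: r0:-7,r1:-7,r2:-16,r3:0,r4:Add1,r5:2
  c13: -  regs: r0:-7,r1:-7,r2:-16,r3:0,r4:Add1,r5:2
  c14: -  regs: r0:-7,r1:-7,r2:-16,r3:0,r4:Add1,r5:2

STATUS = VALUE -16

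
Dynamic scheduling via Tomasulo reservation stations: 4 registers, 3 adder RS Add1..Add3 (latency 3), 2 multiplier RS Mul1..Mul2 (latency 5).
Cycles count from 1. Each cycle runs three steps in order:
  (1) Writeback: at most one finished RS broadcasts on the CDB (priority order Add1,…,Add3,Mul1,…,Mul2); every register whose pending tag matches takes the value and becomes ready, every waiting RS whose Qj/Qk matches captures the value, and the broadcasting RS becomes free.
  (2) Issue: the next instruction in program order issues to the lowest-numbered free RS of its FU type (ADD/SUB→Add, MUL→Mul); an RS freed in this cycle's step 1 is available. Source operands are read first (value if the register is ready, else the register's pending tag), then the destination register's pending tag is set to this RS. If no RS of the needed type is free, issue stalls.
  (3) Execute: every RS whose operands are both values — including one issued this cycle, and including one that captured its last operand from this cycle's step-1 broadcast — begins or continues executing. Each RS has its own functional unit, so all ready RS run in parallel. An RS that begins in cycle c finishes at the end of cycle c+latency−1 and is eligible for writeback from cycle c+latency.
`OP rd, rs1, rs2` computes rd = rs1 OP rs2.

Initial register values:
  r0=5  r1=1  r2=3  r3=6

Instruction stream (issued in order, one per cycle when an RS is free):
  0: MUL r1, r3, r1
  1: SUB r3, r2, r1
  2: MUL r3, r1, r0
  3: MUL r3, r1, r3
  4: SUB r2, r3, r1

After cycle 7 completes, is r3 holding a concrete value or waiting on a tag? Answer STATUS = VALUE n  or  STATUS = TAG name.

STATUS = TAG Mul1

  c1: issue MUL r1<-Mul1  regs: r0:5,r1:Mul1,r2:3,r3:6
  c2: issue SUB r3<-Add1  regs: r0:5,r1:Mul1,r2:3,r3:Add1
  c3: issue MUL r3<-Mul2  regs: r0:5,r1:Mul1,r2:3,r3:Mul2
  c4: stall  regs: r0:5,r1:Mul1,r2:3,r3:Mul2
  c5: stall  regs: r0:5,r1:Mul1,r2:3,r3:Mul2
  c6: CDB Mul1=6; issue MUL r3<-Mul1  regs: r0:5,r1:6,r2:3,r3:Mul1
  c7: issue SUB r2<-Add2  regs: r0:5,r1:6,r2:Add2,r3:Mul1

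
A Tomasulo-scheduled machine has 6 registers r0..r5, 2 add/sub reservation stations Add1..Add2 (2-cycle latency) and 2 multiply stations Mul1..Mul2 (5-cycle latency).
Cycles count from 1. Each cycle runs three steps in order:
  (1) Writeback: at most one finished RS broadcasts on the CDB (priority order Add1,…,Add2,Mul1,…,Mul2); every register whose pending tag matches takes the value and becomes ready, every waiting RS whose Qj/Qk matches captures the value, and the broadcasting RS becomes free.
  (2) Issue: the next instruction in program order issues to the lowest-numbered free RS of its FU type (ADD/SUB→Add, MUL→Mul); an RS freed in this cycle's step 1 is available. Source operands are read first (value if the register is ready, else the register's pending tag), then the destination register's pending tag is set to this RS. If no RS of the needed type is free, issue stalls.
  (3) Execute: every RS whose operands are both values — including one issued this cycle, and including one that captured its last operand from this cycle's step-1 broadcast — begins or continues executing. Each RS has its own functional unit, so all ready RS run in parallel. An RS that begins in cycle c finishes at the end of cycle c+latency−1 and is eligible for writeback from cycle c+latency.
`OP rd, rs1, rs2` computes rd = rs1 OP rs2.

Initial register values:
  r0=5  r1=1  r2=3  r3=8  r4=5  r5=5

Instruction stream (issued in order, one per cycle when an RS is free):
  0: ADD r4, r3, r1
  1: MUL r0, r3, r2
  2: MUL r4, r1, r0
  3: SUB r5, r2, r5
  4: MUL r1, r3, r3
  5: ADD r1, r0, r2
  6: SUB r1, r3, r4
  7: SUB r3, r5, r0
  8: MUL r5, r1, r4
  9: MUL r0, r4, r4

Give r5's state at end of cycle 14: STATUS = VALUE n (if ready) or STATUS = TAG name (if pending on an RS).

STATUS = TAG Mul1

  c1: issue ADD r4<-Add1  regs: r0:5,r1:1,r2:3,r3:8,r4:Add1,r5:5
  c2: issue MUL r0<-Mul1  regs: r0:Mul1,r1:1,r2:3,r3:8,r4:Add1,r5:5
  c3: CDB Add1=9; issue MUL r4<-Mul2  regs: r0:Mul1,r1:1,r2:3,r3:8,r4:Mul2,r5:5
  c4: issue SUB r5<-Add1  regs: r0:Mul1,r1:1,r2:3,r3:8,r4:Mul2,r5:Add1
  c5: stall  regs: r0:Mul1,r1:1,r2:3,r3:8,r4:Mul2,r5:Add1
  c6: CDB Add1=-2; stall  regs: r0:Mul1,r1:1,r2:3,r3:8,r4:Mul2,r5:-2
  c7: CDB Mul1=24; issue MUL r1<-Mul1  regs: r0:24,r1:Mul1,r2:3,r3:8,r4:Mul2,r5:-2
  c8: issue ADD r1<-Add1  regs: r0:24,r1:Add1,r2:3,r3:8,r4:Mul2,r5:-2
  c9: issue SUB r1<-Add2  regs: r0:24,r1:Add2,r2:3,r3:8,r4:Mul2,r5:-2
  c10: CDB Add1=27; issue SUB r3<-Add1  regs: r0:24,r1:Add2,r2:3,r3:Add1,r4:Mul2,r5:-2
  c11: stall  regs: r0:24,r1:Add2,r2:3,r3:Add1,r4:Mul2,r5:-2
  c12: CDB Add1=-26; stall  regs: r0:24,r1:Add2,r2:3,r3:-26,r4:Mul2,r5:-2
  c13: CDB Mul1=64; issue MUL r5<-Mul1  regs: r0:24,r1:Add2,r2:3,r3:-26,r4:Mul2,r5:Mul1
  c14: CDB Mul2=24; issue MUL r0<-Mul2  regs: r0:Mul2,r1:Add2,r2:3,r3:-26,r4:24,r5:Mul1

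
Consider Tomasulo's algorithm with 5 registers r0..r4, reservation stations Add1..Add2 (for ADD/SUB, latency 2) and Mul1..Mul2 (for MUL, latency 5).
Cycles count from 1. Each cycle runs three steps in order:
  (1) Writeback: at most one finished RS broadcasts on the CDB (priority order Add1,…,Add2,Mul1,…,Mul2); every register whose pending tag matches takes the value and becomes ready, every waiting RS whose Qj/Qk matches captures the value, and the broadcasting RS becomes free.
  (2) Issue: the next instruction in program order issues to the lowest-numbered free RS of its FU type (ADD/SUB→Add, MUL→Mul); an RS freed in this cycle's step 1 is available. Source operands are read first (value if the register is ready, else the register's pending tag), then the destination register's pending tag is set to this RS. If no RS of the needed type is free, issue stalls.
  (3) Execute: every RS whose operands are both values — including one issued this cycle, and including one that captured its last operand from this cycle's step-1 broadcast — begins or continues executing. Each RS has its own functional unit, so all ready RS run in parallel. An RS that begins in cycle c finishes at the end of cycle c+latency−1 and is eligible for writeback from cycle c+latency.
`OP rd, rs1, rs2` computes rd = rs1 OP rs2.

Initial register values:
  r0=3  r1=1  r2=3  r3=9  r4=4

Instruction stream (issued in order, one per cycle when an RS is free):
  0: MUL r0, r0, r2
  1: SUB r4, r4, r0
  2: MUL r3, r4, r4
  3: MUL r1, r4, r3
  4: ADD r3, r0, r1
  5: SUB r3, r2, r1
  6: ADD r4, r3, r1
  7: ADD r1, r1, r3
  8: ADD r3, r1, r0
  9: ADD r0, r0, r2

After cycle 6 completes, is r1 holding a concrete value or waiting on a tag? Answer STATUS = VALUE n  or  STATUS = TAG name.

STATUS = TAG Mul1

c1: issue MUL r0<-Mul1 | r0:Mul1,r1:1,r2:3,r3:9,r4:4
c2: issue SUB r4<-Add1 | r0:Mul1,r1:1,r2:3,r3:9,r4:Add1
c3: issue MUL r3<-Mul2 | r0:Mul1,r1:1,r2:3,r3:Mul2,r4:Add1
c4: stall | r0:Mul1,r1:1,r2:3,r3:Mul2,r4:Add1
c5: stall | r0:Mul1,r1:1,r2:3,r3:Mul2,r4:Add1
c6: CDB Mul1=9; issue MUL r1<-Mul1 | r0:9,r1:Mul1,r2:3,r3:Mul2,r4:Add1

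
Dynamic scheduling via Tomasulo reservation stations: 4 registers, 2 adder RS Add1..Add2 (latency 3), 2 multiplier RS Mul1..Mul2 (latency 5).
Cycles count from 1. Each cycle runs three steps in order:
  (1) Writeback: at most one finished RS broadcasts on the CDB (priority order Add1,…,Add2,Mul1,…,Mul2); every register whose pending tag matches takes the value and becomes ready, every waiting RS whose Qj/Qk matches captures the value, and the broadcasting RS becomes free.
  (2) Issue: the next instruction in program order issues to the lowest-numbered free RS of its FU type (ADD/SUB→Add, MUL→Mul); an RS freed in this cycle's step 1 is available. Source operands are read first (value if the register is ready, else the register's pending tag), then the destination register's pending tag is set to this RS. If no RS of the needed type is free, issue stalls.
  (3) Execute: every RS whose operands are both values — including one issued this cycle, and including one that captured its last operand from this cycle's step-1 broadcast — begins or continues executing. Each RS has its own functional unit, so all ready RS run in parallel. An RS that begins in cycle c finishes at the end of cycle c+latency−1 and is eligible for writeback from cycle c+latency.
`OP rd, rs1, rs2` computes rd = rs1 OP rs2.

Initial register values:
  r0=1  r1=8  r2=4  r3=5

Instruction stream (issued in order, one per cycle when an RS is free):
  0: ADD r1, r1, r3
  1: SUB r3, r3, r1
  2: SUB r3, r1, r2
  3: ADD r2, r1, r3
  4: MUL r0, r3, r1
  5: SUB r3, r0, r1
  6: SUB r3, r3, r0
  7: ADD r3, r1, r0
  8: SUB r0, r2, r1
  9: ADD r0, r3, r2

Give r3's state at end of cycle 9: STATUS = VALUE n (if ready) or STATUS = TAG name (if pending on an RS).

STATUS = TAG Add2

cycle 1: issue ADD r1<-Add1 // r0:1,r1:Add1,r2:4,r3:5
cycle 2: issue SUB r3<-Add2 // r0:1,r1:Add1,r2:4,r3:Add2
cycle 3: stall // r0:1,r1:Add1,r2:4,r3:Add2
cycle 4: CDB Add1=13; issue SUB r3<-Add1 // r0:1,r1:13,r2:4,r3:Add1
cycle 5: stall // r0:1,r1:13,r2:4,r3:Add1
cycle 6: stall // r0:1,r1:13,r2:4,r3:Add1
cycle 7: CDB Add1=9; issue ADD r2<-Add1 // r0:1,r1:13,r2:Add1,r3:9
cycle 8: CDB Add2=-8; issue MUL r0<-Mul1 // r0:Mul1,r1:13,r2:Add1,r3:9
cycle 9: issue SUB r3<-Add2 // r0:Mul1,r1:13,r2:Add1,r3:Add2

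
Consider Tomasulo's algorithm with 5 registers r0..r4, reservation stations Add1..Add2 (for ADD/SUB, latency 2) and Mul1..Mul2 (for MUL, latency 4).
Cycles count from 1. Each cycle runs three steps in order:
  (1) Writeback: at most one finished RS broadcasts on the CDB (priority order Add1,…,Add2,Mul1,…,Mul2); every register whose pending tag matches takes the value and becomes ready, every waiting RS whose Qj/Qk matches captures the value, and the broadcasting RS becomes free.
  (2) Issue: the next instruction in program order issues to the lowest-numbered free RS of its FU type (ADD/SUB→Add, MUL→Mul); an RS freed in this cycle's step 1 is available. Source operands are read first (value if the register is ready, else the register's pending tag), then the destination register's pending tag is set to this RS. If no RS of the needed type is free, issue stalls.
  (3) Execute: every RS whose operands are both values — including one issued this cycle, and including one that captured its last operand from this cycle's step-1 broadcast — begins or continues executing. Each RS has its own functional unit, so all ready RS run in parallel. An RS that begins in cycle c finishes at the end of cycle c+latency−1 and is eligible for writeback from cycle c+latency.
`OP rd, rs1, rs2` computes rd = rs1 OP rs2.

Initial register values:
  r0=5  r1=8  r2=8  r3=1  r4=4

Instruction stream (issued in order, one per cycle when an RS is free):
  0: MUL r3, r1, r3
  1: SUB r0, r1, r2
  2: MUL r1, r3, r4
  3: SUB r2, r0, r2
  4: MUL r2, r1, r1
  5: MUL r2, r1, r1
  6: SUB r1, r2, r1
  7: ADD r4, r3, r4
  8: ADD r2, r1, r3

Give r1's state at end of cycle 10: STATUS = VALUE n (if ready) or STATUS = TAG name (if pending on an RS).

STATUS = TAG Add1

cycle 1: issue MUL r3<-Mul1 // r0:5,r1:8,r2:8,r3:Mul1,r4:4
cycle 2: issue SUB r0<-Add1 // r0:Add1,r1:8,r2:8,r3:Mul1,r4:4
cycle 3: issue MUL r1<-Mul2 // r0:Add1,r1:Mul2,r2:8,r3:Mul1,r4:4
cycle 4: CDB Add1=0; issue SUB r2<-Add1 // r0:0,r1:Mul2,r2:Add1,r3:Mul1,r4:4
cycle 5: CDB Mul1=8; issue MUL r2<-Mul1 // r0:0,r1:Mul2,r2:Mul1,r3:8,r4:4
cycle 6: CDB Add1=-8; stall // r0:0,r1:Mul2,r2:Mul1,r3:8,r4:4
cycle 7: stall // r0:0,r1:Mul2,r2:Mul1,r3:8,r4:4
cycle 8: stall // r0:0,r1:Mul2,r2:Mul1,r3:8,r4:4
cycle 9: CDB Mul2=32; issue MUL r2<-Mul2 // r0:0,r1:32,r2:Mul2,r3:8,r4:4
cycle 10: issue SUB r1<-Add1 // r0:0,r1:Add1,r2:Mul2,r3:8,r4:4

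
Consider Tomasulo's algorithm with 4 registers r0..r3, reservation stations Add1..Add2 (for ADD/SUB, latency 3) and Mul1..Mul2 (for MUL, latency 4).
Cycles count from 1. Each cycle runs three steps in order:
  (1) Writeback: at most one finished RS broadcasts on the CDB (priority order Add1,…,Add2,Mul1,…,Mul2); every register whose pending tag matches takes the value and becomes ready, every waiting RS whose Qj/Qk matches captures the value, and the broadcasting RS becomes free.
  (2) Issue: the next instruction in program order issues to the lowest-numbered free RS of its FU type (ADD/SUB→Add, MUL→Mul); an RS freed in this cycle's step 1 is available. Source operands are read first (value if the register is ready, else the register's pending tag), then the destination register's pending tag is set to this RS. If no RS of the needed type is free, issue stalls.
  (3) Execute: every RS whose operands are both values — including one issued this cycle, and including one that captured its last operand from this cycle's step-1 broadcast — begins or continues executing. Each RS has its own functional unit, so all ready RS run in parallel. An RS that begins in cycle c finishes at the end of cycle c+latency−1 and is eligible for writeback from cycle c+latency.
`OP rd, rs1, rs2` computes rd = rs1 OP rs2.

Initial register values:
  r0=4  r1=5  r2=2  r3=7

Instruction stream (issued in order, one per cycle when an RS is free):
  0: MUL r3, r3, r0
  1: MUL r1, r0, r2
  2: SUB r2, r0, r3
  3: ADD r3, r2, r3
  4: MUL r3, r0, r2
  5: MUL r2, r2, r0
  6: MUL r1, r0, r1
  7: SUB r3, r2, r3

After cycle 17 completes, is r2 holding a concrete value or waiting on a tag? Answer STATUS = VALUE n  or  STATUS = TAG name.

STATUS = VALUE -96

c1: issue MUL r3<-Mul1 | r0:4,r1:5,r2:2,r3:Mul1
c2: issue MUL r1<-Mul2 | r0:4,r1:Mul2,r2:2,r3:Mul1
c3: issue SUB r2<-Add1 | r0:4,r1:Mul2,r2:Add1,r3:Mul1
c4: issue ADD r3<-Add2 | r0:4,r1:Mul2,r2:Add1,r3:Add2
c5: CDB Mul1=28; issue MUL r3<-Mul1 | r0:4,r1:Mul2,r2:Add1,r3:Mul1
c6: CDB Mul2=8; issue MUL r2<-Mul2 | r0:4,r1:8,r2:Mul2,r3:Mul1
c7: stall | r0:4,r1:8,r2:Mul2,r3:Mul1
c8: CDB Add1=-24; stall | r0:4,r1:8,r2:Mul2,r3:Mul1
c9: stall | r0:4,r1:8,r2:Mul2,r3:Mul1
c10: stall | r0:4,r1:8,r2:Mul2,r3:Mul1
c11: CDB Add2=4; stall | r0:4,r1:8,r2:Mul2,r3:Mul1
c12: CDB Mul1=-96; issue MUL r1<-Mul1 | r0:4,r1:Mul1,r2:Mul2,r3:-96
c13: CDB Mul2=-96; issue SUB r3<-Add1 | r0:4,r1:Mul1,r2:-96,r3:Add1
c14: - | r0:4,r1:Mul1,r2:-96,r3:Add1
c15: - | r0:4,r1:Mul1,r2:-96,r3:Add1
c16: CDB Add1=0 | r0:4,r1:Mul1,r2:-96,r3:0
c17: CDB Mul1=32 | r0:4,r1:32,r2:-96,r3:0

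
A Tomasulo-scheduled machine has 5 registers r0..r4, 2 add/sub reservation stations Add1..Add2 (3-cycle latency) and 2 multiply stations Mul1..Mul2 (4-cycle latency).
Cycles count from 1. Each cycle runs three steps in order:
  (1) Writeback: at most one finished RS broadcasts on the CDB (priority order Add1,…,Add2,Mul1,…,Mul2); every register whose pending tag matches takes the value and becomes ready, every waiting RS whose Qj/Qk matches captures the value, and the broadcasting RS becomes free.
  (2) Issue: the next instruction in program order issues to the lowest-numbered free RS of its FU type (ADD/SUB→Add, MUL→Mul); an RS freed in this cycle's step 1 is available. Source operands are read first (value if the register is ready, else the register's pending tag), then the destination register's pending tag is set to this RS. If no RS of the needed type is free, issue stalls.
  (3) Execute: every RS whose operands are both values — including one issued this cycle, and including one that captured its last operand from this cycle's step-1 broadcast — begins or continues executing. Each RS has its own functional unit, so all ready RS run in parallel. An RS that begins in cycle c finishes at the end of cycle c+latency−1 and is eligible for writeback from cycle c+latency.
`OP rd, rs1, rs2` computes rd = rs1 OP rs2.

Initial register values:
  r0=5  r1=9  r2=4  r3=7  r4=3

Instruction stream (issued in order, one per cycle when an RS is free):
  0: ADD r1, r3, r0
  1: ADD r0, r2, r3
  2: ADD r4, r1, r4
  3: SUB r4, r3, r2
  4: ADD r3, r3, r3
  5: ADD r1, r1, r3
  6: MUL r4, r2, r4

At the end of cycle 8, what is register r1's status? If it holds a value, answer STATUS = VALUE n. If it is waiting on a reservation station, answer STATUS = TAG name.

STATUS = TAG Add2

c1: issue ADD r1<-Add1 | r0:5,r1:Add1,r2:4,r3:7,r4:3
c2: issue ADD r0<-Add2 | r0:Add2,r1:Add1,r2:4,r3:7,r4:3
c3: stall | r0:Add2,r1:Add1,r2:4,r3:7,r4:3
c4: CDB Add1=12; issue ADD r4<-Add1 | r0:Add2,r1:12,r2:4,r3:7,r4:Add1
c5: CDB Add2=11; issue SUB r4<-Add2 | r0:11,r1:12,r2:4,r3:7,r4:Add2
c6: stall | r0:11,r1:12,r2:4,r3:7,r4:Add2
c7: CDB Add1=15; issue ADD r3<-Add1 | r0:11,r1:12,r2:4,r3:Add1,r4:Add2
c8: CDB Add2=3; issue ADD r1<-Add2 | r0:11,r1:Add2,r2:4,r3:Add1,r4:3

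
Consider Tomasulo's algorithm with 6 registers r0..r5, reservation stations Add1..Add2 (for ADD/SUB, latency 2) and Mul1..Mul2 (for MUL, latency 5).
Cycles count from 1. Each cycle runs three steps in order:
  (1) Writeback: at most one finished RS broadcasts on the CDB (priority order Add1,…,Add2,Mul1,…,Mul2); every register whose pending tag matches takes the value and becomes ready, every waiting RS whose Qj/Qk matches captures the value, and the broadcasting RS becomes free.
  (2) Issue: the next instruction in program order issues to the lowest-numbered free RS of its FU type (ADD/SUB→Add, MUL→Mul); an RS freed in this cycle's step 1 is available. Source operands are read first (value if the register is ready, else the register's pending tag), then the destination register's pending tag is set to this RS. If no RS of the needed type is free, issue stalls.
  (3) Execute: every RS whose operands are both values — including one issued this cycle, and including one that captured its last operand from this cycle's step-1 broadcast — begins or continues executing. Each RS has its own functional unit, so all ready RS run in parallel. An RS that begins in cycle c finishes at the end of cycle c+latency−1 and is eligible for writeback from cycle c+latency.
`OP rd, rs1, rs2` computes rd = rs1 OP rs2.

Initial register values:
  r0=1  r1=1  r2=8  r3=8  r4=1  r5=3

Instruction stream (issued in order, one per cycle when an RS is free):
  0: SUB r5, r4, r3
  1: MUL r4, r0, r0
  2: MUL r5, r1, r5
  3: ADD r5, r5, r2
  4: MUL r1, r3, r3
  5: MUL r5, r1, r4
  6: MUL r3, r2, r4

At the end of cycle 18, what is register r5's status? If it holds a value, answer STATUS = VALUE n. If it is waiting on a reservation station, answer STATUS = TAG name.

STATUS = VALUE 64

cycle 1: issue SUB r5<-Add1 // r0:1,r1:1,r2:8,r3:8,r4:1,r5:Add1
cycle 2: issue MUL r4<-Mul1 // r0:1,r1:1,r2:8,r3:8,r4:Mul1,r5:Add1
cycle 3: CDB Add1=-7; issue MUL r5<-Mul2 // r0:1,r1:1,r2:8,r3:8,r4:Mul1,r5:Mul2
cycle 4: issue ADD r5<-Add1 // r0:1,r1:1,r2:8,r3:8,r4:Mul1,r5:Add1
cycle 5: stall // r0:1,r1:1,r2:8,r3:8,r4:Mul1,r5:Add1
cycle 6: stall // r0:1,r1:1,r2:8,r3:8,r4:Mul1,r5:Add1
cycle 7: CDB Mul1=1; issue MUL r1<-Mul1 // r0:1,r1:Mul1,r2:8,r3:8,r4:1,r5:Add1
cycle 8: CDB Mul2=-7; issue MUL r5<-Mul2 // r0:1,r1:Mul1,r2:8,r3:8,r4:1,r5:Mul2
cycle 9: stall // r0:1,r1:Mul1,r2:8,r3:8,r4:1,r5:Mul2
cycle 10: CDB Add1=1; stall // r0:1,r1:Mul1,r2:8,r3:8,r4:1,r5:Mul2
cycle 11: stall // r0:1,r1:Mul1,r2:8,r3:8,r4:1,r5:Mul2
cycle 12: CDB Mul1=64; issue MUL r3<-Mul1 // r0:1,r1:64,r2:8,r3:Mul1,r4:1,r5:Mul2
cycle 13: - // r0:1,r1:64,r2:8,r3:Mul1,r4:1,r5:Mul2
cycle 14: - // r0:1,r1:64,r2:8,r3:Mul1,r4:1,r5:Mul2
cycle 15: - // r0:1,r1:64,r2:8,r3:Mul1,r4:1,r5:Mul2
cycle 16: - // r0:1,r1:64,r2:8,r3:Mul1,r4:1,r5:Mul2
cycle 17: CDB Mul1=8 // r0:1,r1:64,r2:8,r3:8,r4:1,r5:Mul2
cycle 18: CDB Mul2=64 // r0:1,r1:64,r2:8,r3:8,r4:1,r5:64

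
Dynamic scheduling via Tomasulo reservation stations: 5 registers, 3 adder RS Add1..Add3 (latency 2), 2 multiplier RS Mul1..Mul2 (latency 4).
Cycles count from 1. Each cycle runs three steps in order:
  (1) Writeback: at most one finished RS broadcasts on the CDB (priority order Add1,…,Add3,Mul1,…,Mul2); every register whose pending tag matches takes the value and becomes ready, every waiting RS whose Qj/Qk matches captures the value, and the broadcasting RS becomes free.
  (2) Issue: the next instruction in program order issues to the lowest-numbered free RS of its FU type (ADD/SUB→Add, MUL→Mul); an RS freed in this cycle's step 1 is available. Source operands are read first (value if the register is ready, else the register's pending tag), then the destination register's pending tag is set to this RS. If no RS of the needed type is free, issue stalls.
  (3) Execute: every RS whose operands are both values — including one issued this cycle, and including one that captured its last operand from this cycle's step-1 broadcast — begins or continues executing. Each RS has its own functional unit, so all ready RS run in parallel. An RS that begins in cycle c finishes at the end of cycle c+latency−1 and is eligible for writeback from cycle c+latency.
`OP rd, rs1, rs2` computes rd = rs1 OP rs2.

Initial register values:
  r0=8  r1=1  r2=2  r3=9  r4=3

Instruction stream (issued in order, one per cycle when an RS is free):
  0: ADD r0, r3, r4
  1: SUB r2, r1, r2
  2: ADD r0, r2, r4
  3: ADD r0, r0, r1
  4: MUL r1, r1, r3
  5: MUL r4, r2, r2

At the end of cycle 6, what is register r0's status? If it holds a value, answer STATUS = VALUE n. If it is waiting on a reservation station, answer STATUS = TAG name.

c1: issue ADD r0<-Add1 | r0:Add1,r1:1,r2:2,r3:9,r4:3
c2: issue SUB r2<-Add2 | r0:Add1,r1:1,r2:Add2,r3:9,r4:3
c3: CDB Add1=12; issue ADD r0<-Add1 | r0:Add1,r1:1,r2:Add2,r3:9,r4:3
c4: CDB Add2=-1; issue ADD r0<-Add2 | r0:Add2,r1:1,r2:-1,r3:9,r4:3
c5: issue MUL r1<-Mul1 | r0:Add2,r1:Mul1,r2:-1,r3:9,r4:3
c6: CDB Add1=2; issue MUL r4<-Mul2 | r0:Add2,r1:Mul1,r2:-1,r3:9,r4:Mul2

STATUS = TAG Add2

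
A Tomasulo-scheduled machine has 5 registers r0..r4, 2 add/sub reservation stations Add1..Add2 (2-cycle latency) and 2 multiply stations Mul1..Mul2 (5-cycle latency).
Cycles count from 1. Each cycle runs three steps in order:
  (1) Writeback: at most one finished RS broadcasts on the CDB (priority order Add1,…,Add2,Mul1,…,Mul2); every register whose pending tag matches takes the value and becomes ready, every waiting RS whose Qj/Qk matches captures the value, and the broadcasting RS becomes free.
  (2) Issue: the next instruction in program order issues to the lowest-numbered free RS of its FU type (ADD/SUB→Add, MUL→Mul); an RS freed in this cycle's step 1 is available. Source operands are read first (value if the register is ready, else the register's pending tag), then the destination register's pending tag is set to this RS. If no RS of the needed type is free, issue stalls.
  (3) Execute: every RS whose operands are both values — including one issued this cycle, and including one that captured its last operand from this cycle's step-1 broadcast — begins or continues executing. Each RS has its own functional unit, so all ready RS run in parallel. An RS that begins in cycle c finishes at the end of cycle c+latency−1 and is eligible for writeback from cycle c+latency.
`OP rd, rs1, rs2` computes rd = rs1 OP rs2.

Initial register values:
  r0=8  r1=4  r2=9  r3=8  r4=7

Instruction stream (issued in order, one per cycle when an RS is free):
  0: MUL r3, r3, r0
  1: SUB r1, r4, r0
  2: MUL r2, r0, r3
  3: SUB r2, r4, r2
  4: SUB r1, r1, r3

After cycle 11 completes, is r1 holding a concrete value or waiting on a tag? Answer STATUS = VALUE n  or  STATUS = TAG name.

cycle 1: issue MUL r3<-Mul1 // r0:8,r1:4,r2:9,r3:Mul1,r4:7
cycle 2: issue SUB r1<-Add1 // r0:8,r1:Add1,r2:9,r3:Mul1,r4:7
cycle 3: issue MUL r2<-Mul2 // r0:8,r1:Add1,r2:Mul2,r3:Mul1,r4:7
cycle 4: CDB Add1=-1; issue SUB r2<-Add1 // r0:8,r1:-1,r2:Add1,r3:Mul1,r4:7
cycle 5: issue SUB r1<-Add2 // r0:8,r1:Add2,r2:Add1,r3:Mul1,r4:7
cycle 6: CDB Mul1=64 // r0:8,r1:Add2,r2:Add1,r3:64,r4:7
cycle 7: - // r0:8,r1:Add2,r2:Add1,r3:64,r4:7
cycle 8: CDB Add2=-65 // r0:8,r1:-65,r2:Add1,r3:64,r4:7
cycle 9: - // r0:8,r1:-65,r2:Add1,r3:64,r4:7
cycle 10: - // r0:8,r1:-65,r2:Add1,r3:64,r4:7
cycle 11: CDB Mul2=512 // r0:8,r1:-65,r2:Add1,r3:64,r4:7

STATUS = VALUE -65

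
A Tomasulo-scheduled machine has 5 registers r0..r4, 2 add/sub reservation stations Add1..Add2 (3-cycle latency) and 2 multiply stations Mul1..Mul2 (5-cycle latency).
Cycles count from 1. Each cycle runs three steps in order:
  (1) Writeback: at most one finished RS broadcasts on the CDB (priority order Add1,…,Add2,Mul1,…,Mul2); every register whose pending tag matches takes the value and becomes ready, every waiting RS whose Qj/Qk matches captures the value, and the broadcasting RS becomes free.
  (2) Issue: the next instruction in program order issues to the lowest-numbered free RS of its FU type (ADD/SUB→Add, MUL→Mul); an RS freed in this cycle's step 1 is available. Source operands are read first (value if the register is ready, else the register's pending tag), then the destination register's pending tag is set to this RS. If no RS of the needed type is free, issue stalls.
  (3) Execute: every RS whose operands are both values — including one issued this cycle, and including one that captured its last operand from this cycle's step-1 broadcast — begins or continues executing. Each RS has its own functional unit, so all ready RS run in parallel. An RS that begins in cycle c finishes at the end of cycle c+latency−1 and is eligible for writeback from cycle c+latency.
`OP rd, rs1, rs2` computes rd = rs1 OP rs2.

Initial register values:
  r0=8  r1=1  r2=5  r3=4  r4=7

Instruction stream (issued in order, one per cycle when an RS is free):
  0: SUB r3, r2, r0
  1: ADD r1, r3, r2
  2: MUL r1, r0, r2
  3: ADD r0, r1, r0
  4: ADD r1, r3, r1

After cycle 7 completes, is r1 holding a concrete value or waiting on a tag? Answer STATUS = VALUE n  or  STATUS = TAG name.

STATUS = TAG Add2

cycle 1: issue SUB r3<-Add1 // r0:8,r1:1,r2:5,r3:Add1,r4:7
cycle 2: issue ADD r1<-Add2 // r0:8,r1:Add2,r2:5,r3:Add1,r4:7
cycle 3: issue MUL r1<-Mul1 // r0:8,r1:Mul1,r2:5,r3:Add1,r4:7
cycle 4: CDB Add1=-3; issue ADD r0<-Add1 // r0:Add1,r1:Mul1,r2:5,r3:-3,r4:7
cycle 5: stall // r0:Add1,r1:Mul1,r2:5,r3:-3,r4:7
cycle 6: stall // r0:Add1,r1:Mul1,r2:5,r3:-3,r4:7
cycle 7: CDB Add2=2; issue ADD r1<-Add2 // r0:Add1,r1:Add2,r2:5,r3:-3,r4:7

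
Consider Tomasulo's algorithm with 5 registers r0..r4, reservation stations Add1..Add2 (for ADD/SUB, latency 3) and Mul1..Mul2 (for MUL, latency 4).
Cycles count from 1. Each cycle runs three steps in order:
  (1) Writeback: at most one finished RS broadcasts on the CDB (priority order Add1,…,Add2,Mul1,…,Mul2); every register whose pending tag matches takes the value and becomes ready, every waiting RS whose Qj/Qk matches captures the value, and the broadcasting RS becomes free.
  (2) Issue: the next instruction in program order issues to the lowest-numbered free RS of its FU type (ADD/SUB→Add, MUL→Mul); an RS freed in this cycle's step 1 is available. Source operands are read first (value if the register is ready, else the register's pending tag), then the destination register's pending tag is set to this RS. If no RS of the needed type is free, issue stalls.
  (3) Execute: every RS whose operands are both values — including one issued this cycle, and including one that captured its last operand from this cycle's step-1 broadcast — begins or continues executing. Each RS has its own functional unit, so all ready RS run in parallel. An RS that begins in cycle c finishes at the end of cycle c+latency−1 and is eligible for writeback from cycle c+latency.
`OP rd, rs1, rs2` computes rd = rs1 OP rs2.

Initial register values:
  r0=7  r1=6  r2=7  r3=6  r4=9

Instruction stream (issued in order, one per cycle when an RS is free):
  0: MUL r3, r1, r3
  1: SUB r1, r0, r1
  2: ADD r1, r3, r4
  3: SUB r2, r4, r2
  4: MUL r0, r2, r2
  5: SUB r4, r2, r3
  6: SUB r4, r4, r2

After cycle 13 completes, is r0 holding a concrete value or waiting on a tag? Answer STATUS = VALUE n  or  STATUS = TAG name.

STATUS = VALUE 4

cycle 1: issue MUL r3<-Mul1 // r0:7,r1:6,r2:7,r3:Mul1,r4:9
cycle 2: issue SUB r1<-Add1 // r0:7,r1:Add1,r2:7,r3:Mul1,r4:9
cycle 3: issue ADD r1<-Add2 // r0:7,r1:Add2,r2:7,r3:Mul1,r4:9
cycle 4: stall // r0:7,r1:Add2,r2:7,r3:Mul1,r4:9
cycle 5: CDB Add1=1; issue SUB r2<-Add1 // r0:7,r1:Add2,r2:Add1,r3:Mul1,r4:9
cycle 6: CDB Mul1=36; issue MUL r0<-Mul1 // r0:Mul1,r1:Add2,r2:Add1,r3:36,r4:9
cycle 7: stall // r0:Mul1,r1:Add2,r2:Add1,r3:36,r4:9
cycle 8: CDB Add1=2; issue SUB r4<-Add1 // r0:Mul1,r1:Add2,r2:2,r3:36,r4:Add1
cycle 9: CDB Add2=45; issue SUB r4<-Add2 // r0:Mul1,r1:45,r2:2,r3:36,r4:Add2
cycle 10: - // r0:Mul1,r1:45,r2:2,r3:36,r4:Add2
cycle 11: CDB Add1=-34 // r0:Mul1,r1:45,r2:2,r3:36,r4:Add2
cycle 12: CDB Mul1=4 // r0:4,r1:45,r2:2,r3:36,r4:Add2
cycle 13: - // r0:4,r1:45,r2:2,r3:36,r4:Add2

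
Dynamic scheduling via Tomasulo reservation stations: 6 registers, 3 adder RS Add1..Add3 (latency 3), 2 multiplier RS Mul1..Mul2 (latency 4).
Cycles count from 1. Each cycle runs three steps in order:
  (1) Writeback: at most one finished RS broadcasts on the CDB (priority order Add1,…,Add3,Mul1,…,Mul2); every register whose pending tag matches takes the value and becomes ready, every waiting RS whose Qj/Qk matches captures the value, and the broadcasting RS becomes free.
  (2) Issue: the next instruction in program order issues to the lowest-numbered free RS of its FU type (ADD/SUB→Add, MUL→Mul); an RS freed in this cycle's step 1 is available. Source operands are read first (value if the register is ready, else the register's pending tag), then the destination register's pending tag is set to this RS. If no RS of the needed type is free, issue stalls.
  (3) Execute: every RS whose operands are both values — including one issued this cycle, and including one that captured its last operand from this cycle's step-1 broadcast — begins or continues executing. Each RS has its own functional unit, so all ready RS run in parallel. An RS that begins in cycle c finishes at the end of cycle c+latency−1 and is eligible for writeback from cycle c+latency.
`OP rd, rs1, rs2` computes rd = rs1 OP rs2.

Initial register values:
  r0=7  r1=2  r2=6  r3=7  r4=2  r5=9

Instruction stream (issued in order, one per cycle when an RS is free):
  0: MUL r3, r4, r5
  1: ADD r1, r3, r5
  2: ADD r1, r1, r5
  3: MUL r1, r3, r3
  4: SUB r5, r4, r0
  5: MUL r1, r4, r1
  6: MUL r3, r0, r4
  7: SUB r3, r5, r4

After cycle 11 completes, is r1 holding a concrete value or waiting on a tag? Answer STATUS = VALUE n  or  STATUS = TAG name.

c1: issue MUL r3<-Mul1 | r0:7,r1:2,r2:6,r3:Mul1,r4:2,r5:9
c2: issue ADD r1<-Add1 | r0:7,r1:Add1,r2:6,r3:Mul1,r4:2,r5:9
c3: issue ADD r1<-Add2 | r0:7,r1:Add2,r2:6,r3:Mul1,r4:2,r5:9
c4: issue MUL r1<-Mul2 | r0:7,r1:Mul2,r2:6,r3:Mul1,r4:2,r5:9
c5: CDB Mul1=18; issue SUB r5<-Add3 | r0:7,r1:Mul2,r2:6,r3:18,r4:2,r5:Add3
c6: issue MUL r1<-Mul1 | r0:7,r1:Mul1,r2:6,r3:18,r4:2,r5:Add3
c7: stall | r0:7,r1:Mul1,r2:6,r3:18,r4:2,r5:Add3
c8: CDB Add1=27; stall | r0:7,r1:Mul1,r2:6,r3:18,r4:2,r5:Add3
c9: CDB Add3=-5; stall | r0:7,r1:Mul1,r2:6,r3:18,r4:2,r5:-5
c10: CDB Mul2=324; issue MUL r3<-Mul2 | r0:7,r1:Mul1,r2:6,r3:Mul2,r4:2,r5:-5
c11: CDB Add2=36; issue SUB r3<-Add1 | r0:7,r1:Mul1,r2:6,r3:Add1,r4:2,r5:-5

STATUS = TAG Mul1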